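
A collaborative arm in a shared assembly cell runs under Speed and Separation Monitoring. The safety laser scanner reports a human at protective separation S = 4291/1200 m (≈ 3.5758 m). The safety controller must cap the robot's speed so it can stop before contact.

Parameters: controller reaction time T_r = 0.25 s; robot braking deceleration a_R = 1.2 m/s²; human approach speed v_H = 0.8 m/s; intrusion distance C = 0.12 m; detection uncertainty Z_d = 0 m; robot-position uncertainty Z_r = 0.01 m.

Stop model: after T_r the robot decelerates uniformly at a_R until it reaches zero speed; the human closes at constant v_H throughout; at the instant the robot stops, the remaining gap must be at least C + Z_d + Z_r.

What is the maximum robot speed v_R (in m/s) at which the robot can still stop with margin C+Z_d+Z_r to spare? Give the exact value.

quadratic (5/12)·v² + (11/12)·v + (-779/240) = 0
  disc = (11/12)² − 4·(5/12)·(-779/240) = 25/4 ; √disc = 5/2
  v_R = (−(11/12) + 5/2) / (2·(5/12)) = 19/10 m/s
check:
stop time T_s = (19/10)/(6/5) = 1.5833 s
robot covers v_R·T_r = 1.9000·0.2500 = 0.4750 m before braking
robot under decel: 1.9000²/(2·1.2000) = 1.5042 m
human over T_r+T_s: 0.8000·(0.2500+1.5833) = 1.4667 m
residual clearance needed = 0.1200+0.0000+0.0100 = 0.1300 m
sum ≈ 0.4750+1.5042+1.4667+0.1300 ≈ 3.5758 m = S ✓

v_R_max = 19/10 m/s = 1.9000 m/s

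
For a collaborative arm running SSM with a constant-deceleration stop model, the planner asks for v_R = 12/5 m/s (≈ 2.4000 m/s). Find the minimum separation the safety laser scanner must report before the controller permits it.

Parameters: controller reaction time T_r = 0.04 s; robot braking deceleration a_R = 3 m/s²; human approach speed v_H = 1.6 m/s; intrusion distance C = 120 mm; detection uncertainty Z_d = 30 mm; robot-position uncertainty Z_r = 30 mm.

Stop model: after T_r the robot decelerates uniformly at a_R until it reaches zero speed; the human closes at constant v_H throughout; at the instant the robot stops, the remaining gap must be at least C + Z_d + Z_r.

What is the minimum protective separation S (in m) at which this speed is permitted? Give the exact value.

S_min = 129/50 m = 2.5800 m

braking lasts T_s = (12/5)/3 = 0.8000 s
robot in T_r: 2.4000·0.0400 = 0.0960 m
robot covers 2.4000·0.8000 − ½·3.0000·0.8000² = 0.9600 m while stopping
human over T_r+T_s: 1.6000·(0.0400+0.8000) = 1.3440 m
margins: 0.1200+0.0300+0.0300 = 0.1800 m
S_min ≈ 0.0960+0.9600+1.3440+0.1800  ⇒  S_min = 129/50 m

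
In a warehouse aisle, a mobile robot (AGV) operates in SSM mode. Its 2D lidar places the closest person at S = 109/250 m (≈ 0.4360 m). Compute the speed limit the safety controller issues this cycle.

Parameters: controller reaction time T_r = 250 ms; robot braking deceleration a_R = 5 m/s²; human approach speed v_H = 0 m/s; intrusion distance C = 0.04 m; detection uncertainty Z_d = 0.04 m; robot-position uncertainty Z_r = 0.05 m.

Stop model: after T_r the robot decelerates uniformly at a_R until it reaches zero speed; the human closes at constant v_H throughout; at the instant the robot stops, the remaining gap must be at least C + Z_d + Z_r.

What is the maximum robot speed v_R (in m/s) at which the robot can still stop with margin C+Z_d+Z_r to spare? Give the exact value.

collect terms ⇒ (1/10)·v_R² + (1/4)·v_R + (-153/500) = 0
  disc = (1/4)² − 4·(1/10)·(-153/500) = 1849/10000 ; √disc = 43/100
  v_R = (−(1/4) + 43/100) / (2·(1/10)) = 9/10 m/s
check:
T_s = v_R/a_R = (9/10)/5 = 0.1800 s
reaction-phase robot travel = 0.9000·0.2500 = 0.2250 m
robot under decel: 0.9000²/(2·5.0000) = 0.0810 m
person approaches 0.0000·(0.2500+0.1800) = 0.0000 m
C+Z_d+Z_r = 0.0400+0.0400+0.0500 = 0.1300 m
sum ≈ 0.2250+0.0810+0.0000+0.1300 ≈ 0.4360 m = S ✓

v_R_max = 9/10 m/s = 0.9000 m/s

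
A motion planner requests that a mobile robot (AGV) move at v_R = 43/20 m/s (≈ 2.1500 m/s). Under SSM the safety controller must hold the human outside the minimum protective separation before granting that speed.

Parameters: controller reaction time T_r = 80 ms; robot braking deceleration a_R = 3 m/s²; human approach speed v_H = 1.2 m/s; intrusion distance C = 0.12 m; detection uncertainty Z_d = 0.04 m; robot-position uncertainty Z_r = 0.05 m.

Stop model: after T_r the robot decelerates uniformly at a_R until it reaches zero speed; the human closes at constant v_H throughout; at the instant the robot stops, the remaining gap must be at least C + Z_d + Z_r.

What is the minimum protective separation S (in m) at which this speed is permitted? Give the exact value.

S_min = 25301/12000 m = 2.1084 m

braking lasts T_s = (43/20)/3 = 0.7167 s
reaction-phase robot travel = 2.1500·0.0800 = 0.1720 m
robot covers 2.1500·0.7167 − ½·3.0000·0.7167² = 0.7704 m while stopping
person approaches 1.2000·(0.0800+0.7167) = 0.9560 m
residual clearance needed = 0.1200+0.0400+0.0500 = 0.2100 m
S_min ≈ 0.1720+0.7704+0.9560+0.2100  ⇒  S_min = 25301/12000 m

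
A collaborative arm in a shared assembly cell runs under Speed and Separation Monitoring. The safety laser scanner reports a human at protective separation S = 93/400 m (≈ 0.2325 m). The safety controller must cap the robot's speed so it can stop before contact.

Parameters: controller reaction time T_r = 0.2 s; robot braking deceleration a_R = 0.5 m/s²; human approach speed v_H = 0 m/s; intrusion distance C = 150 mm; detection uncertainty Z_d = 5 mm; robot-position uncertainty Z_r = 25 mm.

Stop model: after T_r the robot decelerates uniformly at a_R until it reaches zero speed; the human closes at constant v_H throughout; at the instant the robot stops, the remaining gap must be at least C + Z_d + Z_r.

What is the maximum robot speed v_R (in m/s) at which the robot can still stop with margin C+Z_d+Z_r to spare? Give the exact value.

v_R_max = 3/20 m/s = 0.1500 m/s

collect terms ⇒ (1)·v_R² + (1/5)·v_R + (-21/400) = 0
  disc = (1/5)² − 4·(1)·(-21/400) = 1/4 ; √disc = 1/2
  v_R = (−(1/5) + 1/2) / (2·(1)) = 3/20 m/s
check:
stop time T_s = (3/20)/(1/2) = 0.3000 s
robot in T_r: 0.1500·0.2000 = 0.0300 m
robot under decel: 0.1500²/(2·0.5000) = 0.0225 m
human over T_r+T_s: 0.0000·(0.2000+0.3000) = 0.0000 m
C+Z_d+Z_r = 0.1500+0.0050+0.0250 = 0.1800 m
sum ≈ 0.0300+0.0225+0.0000+0.1800 ≈ 0.2325 m = S ✓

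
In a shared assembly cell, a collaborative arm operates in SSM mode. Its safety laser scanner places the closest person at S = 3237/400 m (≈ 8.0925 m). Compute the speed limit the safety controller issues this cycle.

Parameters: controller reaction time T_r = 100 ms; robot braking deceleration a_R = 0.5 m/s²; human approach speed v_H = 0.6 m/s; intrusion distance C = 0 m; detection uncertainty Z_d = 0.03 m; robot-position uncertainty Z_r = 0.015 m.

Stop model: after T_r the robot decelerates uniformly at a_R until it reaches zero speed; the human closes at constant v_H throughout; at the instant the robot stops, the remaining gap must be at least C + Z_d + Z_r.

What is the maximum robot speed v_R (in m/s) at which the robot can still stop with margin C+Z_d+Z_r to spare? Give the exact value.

collect terms ⇒ (1)·v_R² + (13/10)·v_R + (-639/80) = 0
  disc = (13/10)² − 4·(1)·(-639/80) = 841/25 ; √disc = 29/5
  v_R = (−(13/10) + 29/5) / (2·(1)) = 9/4 m/s
check:
braking lasts T_s = (9/4)/(1/2) = 4.5000 s
reaction-phase robot travel = 2.2500·0.1000 = 0.2250 m
robot under decel: 2.2500²/(2·0.5000) = 5.0625 m
human closes 0.6000·4.6000 = 2.7600 m
margins: 0.0000+0.0300+0.0150 = 0.0450 m
sum ≈ 0.2250+5.0625+2.7600+0.0450 ≈ 8.0925 m = S ✓

v_R_max = 9/4 m/s = 2.2500 m/s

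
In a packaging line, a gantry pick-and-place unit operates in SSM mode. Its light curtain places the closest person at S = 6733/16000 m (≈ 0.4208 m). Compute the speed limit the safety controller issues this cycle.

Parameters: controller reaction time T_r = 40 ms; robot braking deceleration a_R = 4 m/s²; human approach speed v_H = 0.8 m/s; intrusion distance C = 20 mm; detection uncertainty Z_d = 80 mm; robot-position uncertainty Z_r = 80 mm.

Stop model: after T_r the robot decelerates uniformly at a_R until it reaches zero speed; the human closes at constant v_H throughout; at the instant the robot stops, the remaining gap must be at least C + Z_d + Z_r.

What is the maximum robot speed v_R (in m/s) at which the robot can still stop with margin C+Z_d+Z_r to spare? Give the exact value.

v_R_max = 13/20 m/s = 0.6500 m/s

at the boundary: (1/8)·v² + (6/25)·v + (-3341/16000) = 0
  disc = (6/25)² − 4·(1/8)·(-3341/16000) = 25921/160000 ; √disc = 161/400
  v_R = (−(6/25) + 161/400) / (2·(1/8)) = 13/20 m/s
check:
T_s = v_R/a_R = (13/20)/4 = 0.1625 s
robot covers v_R·T_r = 0.6500·0.0400 = 0.0260 m before braking
robot under decel: 0.6500²/(2·4.0000) = 0.0528 m
human over T_r+T_s: 0.8000·(0.0400+0.1625) = 0.1620 m
margins: 0.0200+0.0800+0.0800 = 0.1800 m
sum ≈ 0.0260+0.0528+0.1620+0.1800 ≈ 0.4208 m = S ✓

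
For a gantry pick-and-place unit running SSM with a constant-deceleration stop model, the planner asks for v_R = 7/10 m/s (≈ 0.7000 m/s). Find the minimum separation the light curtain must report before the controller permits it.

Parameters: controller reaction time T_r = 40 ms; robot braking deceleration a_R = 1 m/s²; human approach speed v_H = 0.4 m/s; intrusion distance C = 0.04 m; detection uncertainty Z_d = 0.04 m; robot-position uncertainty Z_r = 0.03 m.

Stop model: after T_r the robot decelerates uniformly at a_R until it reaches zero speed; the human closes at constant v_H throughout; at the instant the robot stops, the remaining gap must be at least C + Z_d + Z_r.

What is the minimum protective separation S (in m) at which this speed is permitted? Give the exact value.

S_min = 679/1000 m = 0.6790 m

stop time T_s = (7/10)/1 = 0.7000 s
robot covers v_R·T_r = 0.7000·0.0400 = 0.0280 m before braking
robot under decel: 0.7000²/(2·1.0000) = 0.2450 m
person approaches 0.4000·(0.0400+0.7000) = 0.2960 m
residual clearance needed = 0.0400+0.0400+0.0300 = 0.1100 m
S_min ≈ 0.0280+0.2450+0.2960+0.1100  ⇒  S_min = 679/1000 m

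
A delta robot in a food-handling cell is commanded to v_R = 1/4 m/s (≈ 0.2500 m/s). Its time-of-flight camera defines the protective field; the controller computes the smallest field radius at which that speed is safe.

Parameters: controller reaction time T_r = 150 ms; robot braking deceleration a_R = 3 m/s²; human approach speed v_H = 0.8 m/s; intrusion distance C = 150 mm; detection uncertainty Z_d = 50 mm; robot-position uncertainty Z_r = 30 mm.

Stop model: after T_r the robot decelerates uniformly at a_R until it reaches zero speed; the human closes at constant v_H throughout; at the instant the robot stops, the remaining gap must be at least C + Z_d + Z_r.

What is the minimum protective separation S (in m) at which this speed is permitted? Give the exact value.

S_min = 223/480 m = 0.4646 m

braking lasts T_s = (1/4)/3 = 0.0833 s
reaction-phase robot travel = 0.2500·0.1500 = 0.0375 m
robot covers 0.2500·0.0833 − ½·3.0000·0.0833² = 0.0104 m while stopping
human closes 0.8000·0.2333 = 0.1867 m
margins: 0.1500+0.0500+0.0300 = 0.2300 m
S_min ≈ 0.0375+0.0104+0.1867+0.2300  ⇒  S_min = 223/480 m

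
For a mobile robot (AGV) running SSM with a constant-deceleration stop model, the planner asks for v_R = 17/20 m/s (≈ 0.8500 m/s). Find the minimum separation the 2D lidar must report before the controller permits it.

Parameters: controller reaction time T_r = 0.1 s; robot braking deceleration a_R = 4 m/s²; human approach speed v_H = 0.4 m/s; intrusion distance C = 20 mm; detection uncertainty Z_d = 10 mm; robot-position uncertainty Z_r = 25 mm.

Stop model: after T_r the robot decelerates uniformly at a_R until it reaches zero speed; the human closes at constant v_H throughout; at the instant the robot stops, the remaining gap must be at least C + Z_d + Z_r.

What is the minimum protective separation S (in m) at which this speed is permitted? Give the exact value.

stop time T_s = (17/20)/4 = 0.2125 s
reaction-phase robot travel = 0.8500·0.1000 = 0.0850 m
robot under decel: 0.8500²/(2·4.0000) = 0.0903 m
human closes 0.4000·0.3125 = 0.1250 m
margins: 0.0200+0.0100+0.0250 = 0.0550 m
S_min ≈ 0.0850+0.0903+0.1250+0.0550  ⇒  S_min = 1137/3200 m

S_min = 1137/3200 m = 0.3553 m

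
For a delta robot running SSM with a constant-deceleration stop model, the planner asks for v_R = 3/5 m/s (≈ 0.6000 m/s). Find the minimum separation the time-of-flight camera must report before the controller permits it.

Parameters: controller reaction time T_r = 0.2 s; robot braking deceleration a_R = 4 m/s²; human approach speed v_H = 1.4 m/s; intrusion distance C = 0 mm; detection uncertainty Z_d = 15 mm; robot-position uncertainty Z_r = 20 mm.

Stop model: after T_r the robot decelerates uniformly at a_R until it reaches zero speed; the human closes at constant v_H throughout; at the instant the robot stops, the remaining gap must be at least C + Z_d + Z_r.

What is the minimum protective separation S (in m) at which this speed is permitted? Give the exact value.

S_min = 69/100 m = 0.6900 m

T_s = v_R/a_R = (3/5)/4 = 0.1500 s
robot covers v_R·T_r = 0.6000·0.2000 = 0.1200 m before braking
braking distance = 0.6000²/(2·4.0000) = 0.0450 m
human closes 1.4000·0.3500 = 0.4900 m
margins: 0.0000+0.0150+0.0200 = 0.0350 m
S_min ≈ 0.1200+0.0450+0.4900+0.0350  ⇒  S_min = 69/100 m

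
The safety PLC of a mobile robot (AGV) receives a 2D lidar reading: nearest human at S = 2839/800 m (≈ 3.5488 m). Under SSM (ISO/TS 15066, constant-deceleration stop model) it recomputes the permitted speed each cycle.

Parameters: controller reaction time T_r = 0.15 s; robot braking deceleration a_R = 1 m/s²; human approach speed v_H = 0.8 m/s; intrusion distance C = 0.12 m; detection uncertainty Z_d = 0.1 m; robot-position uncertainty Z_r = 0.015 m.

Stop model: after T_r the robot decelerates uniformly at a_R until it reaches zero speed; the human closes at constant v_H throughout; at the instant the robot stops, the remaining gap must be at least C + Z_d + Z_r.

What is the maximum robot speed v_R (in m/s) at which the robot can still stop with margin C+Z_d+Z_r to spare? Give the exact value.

at the boundary: (1/2)·v² + (19/20)·v + (-511/160) = 0
  disc = (19/20)² − 4·(1/2)·(-511/160) = 729/100 ; √disc = 27/10
  v_R = (−(19/20) + 27/10) / (2·(1/2)) = 7/4 m/s
check:
stop time T_s = (7/4)/1 = 1.7500 s
robot in T_r: 1.7500·0.1500 = 0.2625 m
robot covers 1.7500·1.7500 − ½·1.0000·1.7500² = 1.5312 m while stopping
person approaches 0.8000·(0.1500+1.7500) = 1.5200 m
residual clearance needed = 0.1200+0.1000+0.0150 = 0.2350 m
sum ≈ 0.2625+1.5312+1.5200+0.2350 ≈ 3.5488 m = S ✓

v_R_max = 7/4 m/s = 1.7500 m/s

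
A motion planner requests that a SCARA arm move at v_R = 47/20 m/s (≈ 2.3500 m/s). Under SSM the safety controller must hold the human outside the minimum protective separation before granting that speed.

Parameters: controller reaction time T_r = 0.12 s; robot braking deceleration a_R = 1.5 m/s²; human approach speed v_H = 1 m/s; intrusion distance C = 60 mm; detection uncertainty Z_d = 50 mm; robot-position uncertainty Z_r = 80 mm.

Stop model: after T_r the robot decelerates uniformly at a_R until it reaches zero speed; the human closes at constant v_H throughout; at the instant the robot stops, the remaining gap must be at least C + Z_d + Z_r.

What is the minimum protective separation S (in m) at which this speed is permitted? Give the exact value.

T_s = v_R/a_R = (47/20)/(3/2) = 1.5667 s
robot in T_r: 2.3500·0.1200 = 0.2820 m
robot under decel: 2.3500²/(2·1.5000) = 1.8408 m
human over T_r+T_s: 1.0000·(0.1200+1.5667) = 1.6867 m
residual clearance needed = 0.0600+0.0500+0.0800 = 0.1900 m
S_min ≈ 0.2820+1.8408+1.6867+0.1900  ⇒  S_min = 7999/2000 m

S_min = 7999/2000 m = 3.9995 m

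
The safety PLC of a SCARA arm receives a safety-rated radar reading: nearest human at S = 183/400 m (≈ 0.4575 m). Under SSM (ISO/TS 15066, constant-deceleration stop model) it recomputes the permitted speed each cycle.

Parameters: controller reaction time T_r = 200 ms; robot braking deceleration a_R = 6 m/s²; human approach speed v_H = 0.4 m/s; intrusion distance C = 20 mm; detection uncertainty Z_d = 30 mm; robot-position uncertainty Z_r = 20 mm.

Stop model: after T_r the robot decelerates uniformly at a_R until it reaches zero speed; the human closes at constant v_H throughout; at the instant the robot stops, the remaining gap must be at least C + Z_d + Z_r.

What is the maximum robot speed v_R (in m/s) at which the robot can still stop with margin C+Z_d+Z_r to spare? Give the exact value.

v_R_max = 9/10 m/s = 0.9000 m/s

at the boundary: (1/12)·v² + (4/15)·v + (-123/400) = 0
  disc = (4/15)² − 4·(1/12)·(-123/400) = 25/144 ; √disc = 5/12
  v_R = (−(4/15) + 5/12) / (2·(1/12)) = 9/10 m/s
check:
stop time T_s = (9/10)/6 = 0.1500 s
robot covers v_R·T_r = 0.9000·0.2000 = 0.1800 m before braking
robot covers 0.9000·0.1500 − ½·6.0000·0.1500² = 0.0675 m while stopping
human over T_r+T_s: 0.4000·(0.2000+0.1500) = 0.1400 m
residual clearance needed = 0.0200+0.0300+0.0200 = 0.0700 m
sum ≈ 0.1800+0.0675+0.1400+0.0700 ≈ 0.4575 m = S ✓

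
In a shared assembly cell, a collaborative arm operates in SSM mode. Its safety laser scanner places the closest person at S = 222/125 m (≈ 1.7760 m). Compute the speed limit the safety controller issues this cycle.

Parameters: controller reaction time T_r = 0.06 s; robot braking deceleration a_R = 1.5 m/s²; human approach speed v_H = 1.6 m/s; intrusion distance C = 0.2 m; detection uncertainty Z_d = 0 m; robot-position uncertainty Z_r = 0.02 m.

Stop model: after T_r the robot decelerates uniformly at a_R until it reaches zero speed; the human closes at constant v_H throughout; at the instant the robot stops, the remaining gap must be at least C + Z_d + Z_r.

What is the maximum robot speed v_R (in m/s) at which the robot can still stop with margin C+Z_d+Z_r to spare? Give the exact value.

v_R_max = 1 m/s = 1.0000 m/s

collect terms ⇒ (1/3)·v_R² + (169/150)·v_R + (-73/50) = 0
  disc = (169/150)² − 4·(1/3)·(-73/50) = 72361/22500 ; √disc = 269/150
  v_R = (−(169/150) + 269/150) / (2·(1/3)) = 1 m/s
check:
stop time T_s = 1/(3/2) = 0.6667 s
robot covers v_R·T_r = 1.0000·0.0600 = 0.0600 m before braking
robot covers 1.0000·0.6667 − ½·1.5000·0.6667² = 0.3333 m while stopping
human over T_r+T_s: 1.6000·(0.0600+0.6667) = 1.1627 m
margins: 0.2000+0.0000+0.0200 = 0.2200 m
sum ≈ 0.0600+0.3333+1.1627+0.2200 ≈ 1.7760 m = S ✓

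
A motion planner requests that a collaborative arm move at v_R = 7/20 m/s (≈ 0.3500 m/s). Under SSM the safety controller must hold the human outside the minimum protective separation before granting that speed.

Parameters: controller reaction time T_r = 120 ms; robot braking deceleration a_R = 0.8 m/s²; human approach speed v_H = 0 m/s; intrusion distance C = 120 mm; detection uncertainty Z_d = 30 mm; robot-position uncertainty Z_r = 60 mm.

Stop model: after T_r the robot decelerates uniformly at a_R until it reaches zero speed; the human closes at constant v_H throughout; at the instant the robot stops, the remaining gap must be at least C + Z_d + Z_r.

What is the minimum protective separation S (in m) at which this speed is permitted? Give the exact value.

S_min = 5257/16000 m = 0.3286 m

T_s = v_R/a_R = (7/20)/(4/5) = 0.4375 s
robot in T_r: 0.3500·0.1200 = 0.0420 m
robot covers 0.3500·0.4375 − ½·0.8000·0.4375² = 0.0766 m while stopping
person approaches 0.0000·(0.1200+0.4375) = 0.0000 m
C+Z_d+Z_r = 0.1200+0.0300+0.0600 = 0.2100 m
S_min ≈ 0.0420+0.0766+0.0000+0.2100  ⇒  S_min = 5257/16000 m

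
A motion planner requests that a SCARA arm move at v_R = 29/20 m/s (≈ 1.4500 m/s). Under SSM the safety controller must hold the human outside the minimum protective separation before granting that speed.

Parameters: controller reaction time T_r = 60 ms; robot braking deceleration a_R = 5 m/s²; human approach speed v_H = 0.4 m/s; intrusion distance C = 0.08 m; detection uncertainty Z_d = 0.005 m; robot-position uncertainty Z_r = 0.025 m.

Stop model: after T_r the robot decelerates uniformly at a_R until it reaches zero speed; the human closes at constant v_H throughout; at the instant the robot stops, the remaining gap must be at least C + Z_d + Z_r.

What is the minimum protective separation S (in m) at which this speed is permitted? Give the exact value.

S_min = 2189/4000 m = 0.5473 m

stop time T_s = (29/20)/5 = 0.2900 s
robot covers v_R·T_r = 1.4500·0.0600 = 0.0870 m before braking
robot under decel: 1.4500²/(2·5.0000) = 0.2102 m
human closes 0.4000·0.3500 = 0.1400 m
residual clearance needed = 0.0800+0.0050+0.0250 = 0.1100 m
S_min ≈ 0.0870+0.2102+0.1400+0.1100  ⇒  S_min = 2189/4000 m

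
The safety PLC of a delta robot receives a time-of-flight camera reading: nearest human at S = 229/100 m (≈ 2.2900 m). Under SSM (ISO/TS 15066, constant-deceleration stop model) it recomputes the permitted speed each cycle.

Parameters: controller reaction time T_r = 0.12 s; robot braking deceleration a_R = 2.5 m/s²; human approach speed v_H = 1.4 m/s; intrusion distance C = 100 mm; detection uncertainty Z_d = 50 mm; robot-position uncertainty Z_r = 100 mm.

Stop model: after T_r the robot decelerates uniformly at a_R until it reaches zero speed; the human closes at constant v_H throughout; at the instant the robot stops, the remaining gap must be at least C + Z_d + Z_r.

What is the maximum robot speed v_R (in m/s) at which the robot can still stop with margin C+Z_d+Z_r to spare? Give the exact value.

collect terms ⇒ (1/5)·v_R² + (17/25)·v_R + (-234/125) = 0
  disc = (17/25)² − 4·(1/5)·(-234/125) = 49/25 ; √disc = 7/5
  v_R = (−(17/25) + 7/5) / (2·(1/5)) = 9/5 m/s
check:
T_s = v_R/a_R = (9/5)/(5/2) = 0.7200 s
robot covers v_R·T_r = 1.8000·0.1200 = 0.2160 m before braking
braking distance = 1.8000²/(2·2.5000) = 0.6480 m
human closes 1.4000·0.8400 = 1.1760 m
residual clearance needed = 0.1000+0.0500+0.1000 = 0.2500 m
sum ≈ 0.2160+0.6480+1.1760+0.2500 ≈ 2.2900 m = S ✓

v_R_max = 9/5 m/s = 1.8000 m/s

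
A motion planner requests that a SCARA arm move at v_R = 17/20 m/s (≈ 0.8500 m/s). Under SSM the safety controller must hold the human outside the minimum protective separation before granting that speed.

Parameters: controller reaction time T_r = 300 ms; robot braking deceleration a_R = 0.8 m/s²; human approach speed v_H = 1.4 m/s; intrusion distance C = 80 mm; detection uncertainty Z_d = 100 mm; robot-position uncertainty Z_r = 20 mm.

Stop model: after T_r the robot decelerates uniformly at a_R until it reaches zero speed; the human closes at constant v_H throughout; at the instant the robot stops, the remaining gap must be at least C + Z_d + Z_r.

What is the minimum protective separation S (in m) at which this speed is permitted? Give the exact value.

braking lasts T_s = (17/20)/(4/5) = 1.0625 s
reaction-phase robot travel = 0.8500·0.3000 = 0.2550 m
braking distance = 0.8500²/(2·0.8000) = 0.4516 m
human over T_r+T_s: 1.4000·(0.3000+1.0625) = 1.9075 m
residual clearance needed = 0.0800+0.1000+0.0200 = 0.2000 m
S_min ≈ 0.2550+0.4516+1.9075+0.2000  ⇒  S_min = 1801/640 m

S_min = 1801/640 m = 2.8141 m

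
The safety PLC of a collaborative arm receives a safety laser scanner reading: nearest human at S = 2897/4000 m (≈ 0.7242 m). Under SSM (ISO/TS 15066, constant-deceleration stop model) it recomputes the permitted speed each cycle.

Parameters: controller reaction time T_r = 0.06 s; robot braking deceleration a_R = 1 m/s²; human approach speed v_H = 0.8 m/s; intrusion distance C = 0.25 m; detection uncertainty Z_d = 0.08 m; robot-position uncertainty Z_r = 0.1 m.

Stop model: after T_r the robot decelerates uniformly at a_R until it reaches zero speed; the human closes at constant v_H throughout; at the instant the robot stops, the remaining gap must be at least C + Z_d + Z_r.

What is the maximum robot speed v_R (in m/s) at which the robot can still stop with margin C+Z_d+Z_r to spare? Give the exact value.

quadratic (1/2)·v² + (43/50)·v + (-197/800) = 0
  disc = (43/50)² − 4·(1/2)·(-197/800) = 12321/10000 ; √disc = 111/100
  v_R = (−(43/50) + 111/100) / (2·(1/2)) = 1/4 m/s
check:
braking lasts T_s = (1/4)/1 = 0.2500 s
reaction-phase robot travel = 0.2500·0.0600 = 0.0150 m
robot covers 0.2500·0.2500 − ½·1.0000·0.2500² = 0.0312 m while stopping
human closes 0.8000·0.3100 = 0.2480 m
residual clearance needed = 0.2500+0.0800+0.1000 = 0.4300 m
sum ≈ 0.0150+0.0312+0.2480+0.4300 ≈ 0.7242 m = S ✓

v_R_max = 1/4 m/s = 0.2500 m/s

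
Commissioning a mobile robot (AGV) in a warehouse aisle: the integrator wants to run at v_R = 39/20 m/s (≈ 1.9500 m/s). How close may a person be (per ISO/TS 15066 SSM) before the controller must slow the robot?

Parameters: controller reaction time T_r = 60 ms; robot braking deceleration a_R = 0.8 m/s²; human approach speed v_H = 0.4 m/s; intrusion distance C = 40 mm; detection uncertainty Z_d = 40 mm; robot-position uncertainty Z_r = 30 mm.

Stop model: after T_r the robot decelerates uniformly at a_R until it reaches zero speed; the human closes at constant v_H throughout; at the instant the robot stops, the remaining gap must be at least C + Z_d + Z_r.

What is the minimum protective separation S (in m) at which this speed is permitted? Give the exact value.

braking lasts T_s = (39/20)/(4/5) = 2.4375 s
robot in T_r: 1.9500·0.0600 = 0.1170 m
robot covers 1.9500·2.4375 − ½·0.8000·2.4375² = 2.3766 m while stopping
person approaches 0.4000·(0.0600+2.4375) = 0.9990 m
residual clearance needed = 0.0400+0.0400+0.0300 = 0.1100 m
S_min ≈ 0.1170+2.3766+0.9990+0.1100  ⇒  S_min = 57641/16000 m

S_min = 57641/16000 m = 3.6026 m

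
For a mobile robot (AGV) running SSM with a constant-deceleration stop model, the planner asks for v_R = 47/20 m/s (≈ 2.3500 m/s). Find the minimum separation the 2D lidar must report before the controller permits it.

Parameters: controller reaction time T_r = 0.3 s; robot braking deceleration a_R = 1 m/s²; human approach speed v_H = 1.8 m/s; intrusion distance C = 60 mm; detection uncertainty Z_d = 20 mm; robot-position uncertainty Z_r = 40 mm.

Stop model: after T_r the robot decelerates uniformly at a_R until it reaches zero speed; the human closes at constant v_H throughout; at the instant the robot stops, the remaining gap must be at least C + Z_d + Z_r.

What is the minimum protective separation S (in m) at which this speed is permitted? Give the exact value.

stop time T_s = (47/20)/1 = 2.3500 s
reaction-phase robot travel = 2.3500·0.3000 = 0.7050 m
robot covers 2.3500·2.3500 − ½·1.0000·2.3500² = 2.7612 m while stopping
human over T_r+T_s: 1.8000·(0.3000+2.3500) = 4.7700 m
margins: 0.0600+0.0200+0.0400 = 0.1200 m
S_min ≈ 0.7050+2.7612+4.7700+0.1200  ⇒  S_min = 1337/160 m

S_min = 1337/160 m = 8.3562 m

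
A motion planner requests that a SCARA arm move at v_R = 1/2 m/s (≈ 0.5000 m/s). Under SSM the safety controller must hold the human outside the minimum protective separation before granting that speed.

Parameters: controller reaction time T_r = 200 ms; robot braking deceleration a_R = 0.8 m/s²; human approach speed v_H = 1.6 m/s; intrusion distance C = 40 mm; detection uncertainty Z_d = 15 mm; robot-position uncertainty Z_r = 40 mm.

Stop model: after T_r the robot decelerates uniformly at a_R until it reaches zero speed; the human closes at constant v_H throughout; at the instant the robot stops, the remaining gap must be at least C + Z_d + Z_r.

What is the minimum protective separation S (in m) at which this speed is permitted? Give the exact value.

S_min = 1337/800 m = 1.6712 m

stop time T_s = (1/2)/(4/5) = 0.6250 s
robot in T_r: 0.5000·0.2000 = 0.1000 m
robot under decel: 0.5000²/(2·0.8000) = 0.1562 m
human closes 1.6000·0.8250 = 1.3200 m
margins: 0.0400+0.0150+0.0400 = 0.0950 m
S_min ≈ 0.1000+0.1562+1.3200+0.0950  ⇒  S_min = 1337/800 m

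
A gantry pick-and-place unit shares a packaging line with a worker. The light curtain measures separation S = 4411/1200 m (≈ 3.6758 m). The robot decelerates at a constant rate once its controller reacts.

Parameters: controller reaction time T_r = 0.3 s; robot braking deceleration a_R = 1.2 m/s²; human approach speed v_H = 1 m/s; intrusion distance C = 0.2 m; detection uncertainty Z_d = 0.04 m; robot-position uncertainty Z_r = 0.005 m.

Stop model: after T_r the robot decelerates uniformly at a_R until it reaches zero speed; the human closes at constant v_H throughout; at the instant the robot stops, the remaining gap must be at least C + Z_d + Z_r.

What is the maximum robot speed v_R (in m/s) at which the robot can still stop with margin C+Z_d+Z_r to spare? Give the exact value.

collect terms ⇒ (5/12)·v_R² + (17/15)·v_R + (-3757/1200) = 0
  disc = (17/15)² − 4·(5/12)·(-3757/1200) = 2601/400 ; √disc = 51/20
  v_R = (−(17/15) + 51/20) / (2·(5/12)) = 17/10 m/s
check:
braking lasts T_s = (17/10)/(6/5) = 1.4167 s
robot covers v_R·T_r = 1.7000·0.3000 = 0.5100 m before braking
braking distance = 1.7000²/(2·1.2000) = 1.2042 m
person approaches 1.0000·(0.3000+1.4167) = 1.7167 m
C+Z_d+Z_r = 0.2000+0.0400+0.0050 = 0.2450 m
sum ≈ 0.5100+1.2042+1.7167+0.2450 ≈ 3.6758 m = S ✓

v_R_max = 17/10 m/s = 1.7000 m/s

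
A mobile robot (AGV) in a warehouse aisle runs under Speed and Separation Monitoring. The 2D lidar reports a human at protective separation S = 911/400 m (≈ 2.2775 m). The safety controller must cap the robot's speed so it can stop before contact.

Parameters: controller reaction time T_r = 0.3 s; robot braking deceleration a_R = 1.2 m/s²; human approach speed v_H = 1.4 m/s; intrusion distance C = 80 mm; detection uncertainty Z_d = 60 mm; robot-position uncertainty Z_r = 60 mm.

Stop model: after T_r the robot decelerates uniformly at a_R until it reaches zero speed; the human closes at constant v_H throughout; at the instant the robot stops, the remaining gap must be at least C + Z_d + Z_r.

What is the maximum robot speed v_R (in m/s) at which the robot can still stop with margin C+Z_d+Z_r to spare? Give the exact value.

collect terms ⇒ (5/12)·v_R² + (22/15)·v_R + (-663/400) = 0
  disc = (22/15)² − 4·(5/12)·(-663/400) = 17689/3600 ; √disc = 133/60
  v_R = (−(22/15) + 133/60) / (2·(5/12)) = 9/10 m/s
check:
stop time T_s = (9/10)/(6/5) = 0.7500 s
robot covers v_R·T_r = 0.9000·0.3000 = 0.2700 m before braking
robot under decel: 0.9000²/(2·1.2000) = 0.3375 m
human over T_r+T_s: 1.4000·(0.3000+0.7500) = 1.4700 m
margins: 0.0800+0.0600+0.0600 = 0.2000 m
sum ≈ 0.2700+0.3375+1.4700+0.2000 ≈ 2.2775 m = S ✓

v_R_max = 9/10 m/s = 0.9000 m/s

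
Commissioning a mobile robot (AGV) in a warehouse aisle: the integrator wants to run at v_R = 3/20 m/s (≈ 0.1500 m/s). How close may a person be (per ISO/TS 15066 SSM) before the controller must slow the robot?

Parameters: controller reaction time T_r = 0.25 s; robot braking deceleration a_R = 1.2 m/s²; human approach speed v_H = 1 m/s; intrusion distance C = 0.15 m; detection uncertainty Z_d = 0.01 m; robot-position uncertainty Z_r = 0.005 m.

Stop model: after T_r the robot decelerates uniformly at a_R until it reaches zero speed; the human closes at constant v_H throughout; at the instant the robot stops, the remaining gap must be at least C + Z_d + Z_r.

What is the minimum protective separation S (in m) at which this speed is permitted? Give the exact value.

S_min = 939/1600 m = 0.5869 m

stop time T_s = (3/20)/(6/5) = 0.1250 s
robot covers v_R·T_r = 0.1500·0.2500 = 0.0375 m before braking
robot covers 0.1500·0.1250 − ½·1.2000·0.1250² = 0.0094 m while stopping
person approaches 1.0000·(0.2500+0.1250) = 0.3750 m
margins: 0.1500+0.0100+0.0050 = 0.1650 m
S_min ≈ 0.0375+0.0094+0.3750+0.1650  ⇒  S_min = 939/1600 m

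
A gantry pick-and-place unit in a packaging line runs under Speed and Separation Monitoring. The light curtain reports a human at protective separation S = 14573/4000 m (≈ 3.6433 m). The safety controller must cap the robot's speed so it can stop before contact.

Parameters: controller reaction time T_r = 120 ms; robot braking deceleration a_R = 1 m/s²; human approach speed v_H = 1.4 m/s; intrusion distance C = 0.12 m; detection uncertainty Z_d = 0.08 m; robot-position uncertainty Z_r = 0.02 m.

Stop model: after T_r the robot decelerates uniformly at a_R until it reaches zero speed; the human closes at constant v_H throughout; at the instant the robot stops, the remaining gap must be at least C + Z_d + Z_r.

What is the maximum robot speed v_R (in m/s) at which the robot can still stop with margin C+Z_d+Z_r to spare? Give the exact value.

v_R_max = 29/20 m/s = 1.4500 m/s

at the boundary: (1/2)·v² + (38/25)·v + (-13021/4000) = 0
  disc = (38/25)² − 4·(1/2)·(-13021/4000) = 88209/10000 ; √disc = 297/100
  v_R = (−(38/25) + 297/100) / (2·(1/2)) = 29/20 m/s
check:
stop time T_s = (29/20)/1 = 1.4500 s
reaction-phase robot travel = 1.4500·0.1200 = 0.1740 m
robot under decel: 1.4500²/(2·1.0000) = 1.0513 m
person approaches 1.4000·(0.1200+1.4500) = 2.1980 m
C+Z_d+Z_r = 0.1200+0.0800+0.0200 = 0.2200 m
sum ≈ 0.1740+1.0513+2.1980+0.2200 ≈ 3.6433 m = S ✓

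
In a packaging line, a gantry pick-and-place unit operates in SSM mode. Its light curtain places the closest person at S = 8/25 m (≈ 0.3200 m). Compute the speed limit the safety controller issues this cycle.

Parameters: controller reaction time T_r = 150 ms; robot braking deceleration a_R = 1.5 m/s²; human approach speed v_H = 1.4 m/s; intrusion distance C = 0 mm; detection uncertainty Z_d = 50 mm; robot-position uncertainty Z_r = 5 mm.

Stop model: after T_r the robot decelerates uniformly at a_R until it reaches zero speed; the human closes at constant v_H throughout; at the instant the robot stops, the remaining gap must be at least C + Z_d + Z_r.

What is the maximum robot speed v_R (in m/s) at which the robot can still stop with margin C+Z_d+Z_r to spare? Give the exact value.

collect terms ⇒ (1/3)·v_R² + (13/12)·v_R + (-11/200) = 0
  disc = (13/12)² − 4·(1/3)·(-11/200) = 4489/3600 ; √disc = 67/60
  v_R = (−(13/12) + 67/60) / (2·(1/3)) = 1/20 m/s
check:
braking lasts T_s = (1/20)/(3/2) = 0.0333 s
reaction-phase robot travel = 0.0500·0.1500 = 0.0075 m
robot covers 0.0500·0.0333 − ½·1.5000·0.0333² = 0.0008 m while stopping
human over T_r+T_s: 1.4000·(0.1500+0.0333) = 0.2567 m
margins: 0.0000+0.0500+0.0050 = 0.0550 m
sum ≈ 0.0075+0.0008+0.2567+0.0550 ≈ 0.3200 m = S ✓

v_R_max = 1/20 m/s = 0.0500 m/s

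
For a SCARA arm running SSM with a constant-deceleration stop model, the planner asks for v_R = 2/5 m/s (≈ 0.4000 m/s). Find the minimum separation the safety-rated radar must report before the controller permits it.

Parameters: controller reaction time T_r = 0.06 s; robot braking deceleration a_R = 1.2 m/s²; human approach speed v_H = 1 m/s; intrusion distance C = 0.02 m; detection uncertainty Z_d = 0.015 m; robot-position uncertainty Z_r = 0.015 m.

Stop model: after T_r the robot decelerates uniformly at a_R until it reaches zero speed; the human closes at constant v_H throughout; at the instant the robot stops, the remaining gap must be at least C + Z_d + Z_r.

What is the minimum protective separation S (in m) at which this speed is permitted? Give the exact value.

T_s = v_R/a_R = (2/5)/(6/5) = 0.3333 s
robot covers v_R·T_r = 0.4000·0.0600 = 0.0240 m before braking
robot under decel: 0.4000²/(2·1.2000) = 0.0667 m
human closes 1.0000·0.3933 = 0.3933 m
C+Z_d+Z_r = 0.0200+0.0150+0.0150 = 0.0500 m
S_min ≈ 0.0240+0.0667+0.3933+0.0500  ⇒  S_min = 267/500 m

S_min = 267/500 m = 0.5340 m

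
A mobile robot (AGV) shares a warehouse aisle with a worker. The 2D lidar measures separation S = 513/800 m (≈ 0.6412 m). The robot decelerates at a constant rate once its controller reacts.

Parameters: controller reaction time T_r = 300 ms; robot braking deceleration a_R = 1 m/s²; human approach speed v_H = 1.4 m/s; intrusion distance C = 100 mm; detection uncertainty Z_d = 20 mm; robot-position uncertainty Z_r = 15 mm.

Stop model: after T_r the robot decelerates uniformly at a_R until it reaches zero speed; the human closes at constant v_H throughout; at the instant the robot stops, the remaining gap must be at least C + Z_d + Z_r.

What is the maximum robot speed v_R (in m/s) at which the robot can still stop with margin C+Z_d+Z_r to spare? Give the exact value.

quadratic (1/2)·v² + (17/10)·v + (-69/800) = 0
  disc = (17/10)² − 4·(1/2)·(-69/800) = 49/16 ; √disc = 7/4
  v_R = (−(17/10) + 7/4) / (2·(1/2)) = 1/20 m/s
check:
braking lasts T_s = (1/20)/1 = 0.0500 s
robot covers v_R·T_r = 0.0500·0.3000 = 0.0150 m before braking
robot covers 0.0500·0.0500 − ½·1.0000·0.0500² = 0.0013 m while stopping
human over T_r+T_s: 1.4000·(0.3000+0.0500) = 0.4900 m
C+Z_d+Z_r = 0.1000+0.0200+0.0150 = 0.1350 m
sum ≈ 0.0150+0.0013+0.4900+0.1350 ≈ 0.6412 m = S ✓

v_R_max = 1/20 m/s = 0.0500 m/s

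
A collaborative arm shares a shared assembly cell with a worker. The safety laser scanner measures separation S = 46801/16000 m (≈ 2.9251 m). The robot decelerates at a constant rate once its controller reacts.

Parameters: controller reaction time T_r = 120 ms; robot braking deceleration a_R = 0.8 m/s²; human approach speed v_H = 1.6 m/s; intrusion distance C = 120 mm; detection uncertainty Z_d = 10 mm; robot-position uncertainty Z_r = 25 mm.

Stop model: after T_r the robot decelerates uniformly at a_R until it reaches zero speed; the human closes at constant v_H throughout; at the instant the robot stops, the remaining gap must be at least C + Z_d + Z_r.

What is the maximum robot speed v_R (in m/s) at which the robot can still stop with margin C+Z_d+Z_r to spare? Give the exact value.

collect terms ⇒ (5/8)·v_R² + (53/25)·v_R + (-41249/16000) = 0
  disc = (53/25)² − 4·(5/8)·(-41249/16000) = 1750329/160000 ; √disc = 1323/400
  v_R = (−(53/25) + 1323/400) / (2·(5/8)) = 19/20 m/s
check:
T_s = v_R/a_R = (19/20)/(4/5) = 1.1875 s
reaction-phase robot travel = 0.9500·0.1200 = 0.1140 m
braking distance = 0.9500²/(2·0.8000) = 0.5641 m
human closes 1.6000·1.3075 = 2.0920 m
C+Z_d+Z_r = 0.1200+0.0100+0.0250 = 0.1550 m
sum ≈ 0.1140+0.5641+2.0920+0.1550 ≈ 2.9251 m = S ✓

v_R_max = 19/20 m/s = 0.9500 m/s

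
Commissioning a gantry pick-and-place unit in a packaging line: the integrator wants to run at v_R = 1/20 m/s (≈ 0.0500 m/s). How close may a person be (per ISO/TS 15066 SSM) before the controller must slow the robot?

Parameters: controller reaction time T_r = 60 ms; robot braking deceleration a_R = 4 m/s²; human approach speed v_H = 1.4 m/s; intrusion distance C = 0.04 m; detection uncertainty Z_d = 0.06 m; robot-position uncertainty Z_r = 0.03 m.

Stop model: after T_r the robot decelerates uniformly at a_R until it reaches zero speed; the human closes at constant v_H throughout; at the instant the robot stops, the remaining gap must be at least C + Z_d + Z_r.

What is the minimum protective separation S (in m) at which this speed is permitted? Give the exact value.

stop time T_s = (1/20)/4 = 0.0125 s
robot covers v_R·T_r = 0.0500·0.0600 = 0.0030 m before braking
robot under decel: 0.0500²/(2·4.0000) = 0.0003 m
human over T_r+T_s: 1.4000·(0.0600+0.0125) = 0.1015 m
C+Z_d+Z_r = 0.0400+0.0600+0.0300 = 0.1300 m
S_min ≈ 0.0030+0.0003+0.1015+0.1300  ⇒  S_min = 3757/16000 m

S_min = 3757/16000 m = 0.2348 m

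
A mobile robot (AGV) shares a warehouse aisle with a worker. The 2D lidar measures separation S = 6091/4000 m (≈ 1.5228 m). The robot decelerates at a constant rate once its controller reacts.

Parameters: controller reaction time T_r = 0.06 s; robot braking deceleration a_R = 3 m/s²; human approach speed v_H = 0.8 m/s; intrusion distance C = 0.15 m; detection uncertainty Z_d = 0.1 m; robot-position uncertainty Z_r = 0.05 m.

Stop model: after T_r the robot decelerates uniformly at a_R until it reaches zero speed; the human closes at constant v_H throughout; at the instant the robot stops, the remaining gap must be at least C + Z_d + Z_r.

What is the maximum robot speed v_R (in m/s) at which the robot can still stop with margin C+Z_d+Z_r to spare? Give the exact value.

v_R_max = 37/20 m/s = 1.8500 m/s

quadratic (1/6)·v² + (49/150)·v + (-4699/4000) = 0
  disc = (49/150)² − 4·(1/6)·(-4699/4000) = 80089/90000 ; √disc = 283/300
  v_R = (−(49/150) + 283/300) / (2·(1/6)) = 37/20 m/s
check:
T_s = v_R/a_R = (37/20)/3 = 0.6167 s
robot in T_r: 1.8500·0.0600 = 0.1110 m
robot under decel: 1.8500²/(2·3.0000) = 0.5704 m
human closes 0.8000·0.6767 = 0.5413 m
C+Z_d+Z_r = 0.1500+0.1000+0.0500 = 0.3000 m
sum ≈ 0.1110+0.5704+0.5413+0.3000 ≈ 1.5228 m = S ✓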